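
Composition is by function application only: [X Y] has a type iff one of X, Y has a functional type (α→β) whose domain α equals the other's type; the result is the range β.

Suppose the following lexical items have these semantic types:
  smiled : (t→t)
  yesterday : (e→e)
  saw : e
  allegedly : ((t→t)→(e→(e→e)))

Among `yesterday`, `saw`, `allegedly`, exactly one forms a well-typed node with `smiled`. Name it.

allegedly

yesterday : (e→e) — no; smiled wants t, and yesterday wants e.
saw : e — no; smiled wants t, and saw wants nothing (atomic).
allegedly — combines: allegedly : ((t→t)→(e→(e→e))) takes smiled : (t→t) as argument, giving (e→(e→e)).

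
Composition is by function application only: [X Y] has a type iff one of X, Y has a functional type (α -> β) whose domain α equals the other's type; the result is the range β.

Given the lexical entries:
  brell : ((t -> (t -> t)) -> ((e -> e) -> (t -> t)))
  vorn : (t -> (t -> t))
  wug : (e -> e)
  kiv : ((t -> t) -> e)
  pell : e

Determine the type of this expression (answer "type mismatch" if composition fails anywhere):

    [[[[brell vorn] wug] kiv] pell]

type mismatch

[brell vorn]: brell is ((t -> (t -> t)) -> ((e -> e) -> (t -> t))), vorn is (t -> (t -> t)); result ((e -> e) -> (t -> t)).
[[brell vorn] wug]: [brell vorn] is ((e -> e) -> (t -> t)), wug is (e -> e); result (t -> t).
[[[brell vorn] wug] kiv]: kiv is ((t -> t) -> e), [[brell vorn] wug] is (t -> t); result e.
At [[[[brell vorn] wug] kiv] pell]: neither e nor e can take the other as argument; the node is ill-typed.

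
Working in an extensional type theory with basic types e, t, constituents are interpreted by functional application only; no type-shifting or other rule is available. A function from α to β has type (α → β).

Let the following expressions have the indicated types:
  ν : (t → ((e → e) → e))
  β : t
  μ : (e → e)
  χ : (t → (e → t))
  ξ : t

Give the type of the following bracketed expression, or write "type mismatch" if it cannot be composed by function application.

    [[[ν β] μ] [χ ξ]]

t

[ν β] — ν of type (t → ((e → e) → e)) combines with β of type t: type ((e → e) → e).
[[ν β] μ] — [ν β] of type ((e → e) → e) combines with μ of type (e → e): type e.
[χ ξ] — χ of type (t → (e → t)) combines with ξ of type t: type (e → t).
[[[ν β] μ] [χ ξ]] — [χ ξ] of type (e → t) combines with [[ν β] μ] of type e: type t.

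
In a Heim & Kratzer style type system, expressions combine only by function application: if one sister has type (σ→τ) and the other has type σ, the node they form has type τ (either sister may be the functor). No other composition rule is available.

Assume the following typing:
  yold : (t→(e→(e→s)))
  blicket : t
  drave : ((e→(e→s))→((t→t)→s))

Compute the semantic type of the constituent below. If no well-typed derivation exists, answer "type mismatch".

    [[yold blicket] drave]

((t→t)→s)

[yold blicket]: (t→(e→(e→s))) applied to t yields (e→(e→s)).
[[yold blicket] drave]: ((e→(e→s))→((t→t)→s)) applied to (e→(e→s)) yields ((t→t)→s).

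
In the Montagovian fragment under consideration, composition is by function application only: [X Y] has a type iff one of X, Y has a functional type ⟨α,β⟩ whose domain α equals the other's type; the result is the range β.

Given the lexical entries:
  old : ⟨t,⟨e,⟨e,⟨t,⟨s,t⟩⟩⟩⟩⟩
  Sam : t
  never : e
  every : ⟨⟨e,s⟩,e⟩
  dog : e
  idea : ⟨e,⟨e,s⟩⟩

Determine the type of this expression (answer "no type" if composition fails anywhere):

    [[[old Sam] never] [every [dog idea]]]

⟨t,⟨s,t⟩⟩

[old Sam] — old of type ⟨t,⟨e,⟨e,⟨t,⟨s,t⟩⟩⟩⟩⟩ combines with Sam of type t: type ⟨e,⟨e,⟨t,⟨s,t⟩⟩⟩⟩.
[[old Sam] never] — [old Sam] of type ⟨e,⟨e,⟨t,⟨s,t⟩⟩⟩⟩ combines with never of type e: type ⟨e,⟨t,⟨s,t⟩⟩⟩.
[dog idea] — idea of type ⟨e,⟨e,s⟩⟩ combines with dog of type e: type ⟨e,s⟩.
[every [dog idea]] — every of type ⟨⟨e,s⟩,e⟩ combines with [dog idea] of type ⟨e,s⟩: type e.
[[[old Sam] never] [every [dog idea]]] — [[old Sam] never] of type ⟨e,⟨t,⟨s,t⟩⟩⟩ combines with [every [dog idea]] of type e: type ⟨t,⟨s,t⟩⟩.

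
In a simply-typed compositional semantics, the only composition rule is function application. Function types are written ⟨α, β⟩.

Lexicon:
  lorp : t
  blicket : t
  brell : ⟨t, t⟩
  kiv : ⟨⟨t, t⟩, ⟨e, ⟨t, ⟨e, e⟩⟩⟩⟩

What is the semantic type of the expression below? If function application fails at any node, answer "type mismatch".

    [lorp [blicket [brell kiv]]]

type mismatch

At [brell kiv], kiv : ⟨⟨t, t⟩, ⟨e, ⟨t, ⟨e, e⟩⟩⟩⟩ takes brell : ⟨t, t⟩, giving ⟨e, ⟨t, ⟨e, e⟩⟩⟩.
At [blicket [brell kiv]]: neither t nor ⟨e, ⟨t, ⟨e, e⟩⟩⟩ can take the other as argument; the node is ill-typed.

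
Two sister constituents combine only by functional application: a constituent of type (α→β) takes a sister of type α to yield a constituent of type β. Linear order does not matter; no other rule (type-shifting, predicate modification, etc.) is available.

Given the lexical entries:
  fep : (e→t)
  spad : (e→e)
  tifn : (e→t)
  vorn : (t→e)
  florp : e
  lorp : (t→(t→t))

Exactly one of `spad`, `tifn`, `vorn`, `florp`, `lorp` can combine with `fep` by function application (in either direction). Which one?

florp

spad : (e→e) — fep needs e; spad needs e; neither fits.
tifn : (e→t) — fep needs e; tifn needs e; neither fits.
vorn : (t→e) — fep needs e; vorn needs t; neither fits.
florp — combines: fep : (e→t) takes florp : e as argument, giving t.
lorp : (t→(t→t)) — fep needs e; lorp needs t; neither fits.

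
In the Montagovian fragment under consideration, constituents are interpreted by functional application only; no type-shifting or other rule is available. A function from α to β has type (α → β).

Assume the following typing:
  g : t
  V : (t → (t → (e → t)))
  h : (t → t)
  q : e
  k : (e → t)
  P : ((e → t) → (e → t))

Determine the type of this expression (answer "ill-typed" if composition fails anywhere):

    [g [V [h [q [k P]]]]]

[k P] — P of type ((e → t) → (e → t)) combines with k of type (e → t): type (e → t).
[q [k P]] — [k P] of type (e → t) combines with q of type e: type t.
[h [q [k P]]] — h of type (t → t) combines with [q [k P]] of type t: type t.
[V [h [q [k P]]]] — V of type (t → (t → (e → t))) combines with [h [q [k P]]] of type t: type (t → (e → t)).
[g [V [h [q [k P]]]]] — [V [h [q [k P]]]] of type (t → (e → t)) combines with g of type t: type (e → t).

(e → t)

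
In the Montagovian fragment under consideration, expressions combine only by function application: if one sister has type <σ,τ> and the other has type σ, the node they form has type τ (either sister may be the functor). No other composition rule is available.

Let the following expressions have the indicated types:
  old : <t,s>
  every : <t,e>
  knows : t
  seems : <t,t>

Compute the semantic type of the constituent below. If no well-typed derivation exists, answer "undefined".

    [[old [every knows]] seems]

At [every knows], every : <t,e> takes knows : t, giving e.
[old [every knows]]: <t,s> and e cannot combine by function application — type clash.

undefined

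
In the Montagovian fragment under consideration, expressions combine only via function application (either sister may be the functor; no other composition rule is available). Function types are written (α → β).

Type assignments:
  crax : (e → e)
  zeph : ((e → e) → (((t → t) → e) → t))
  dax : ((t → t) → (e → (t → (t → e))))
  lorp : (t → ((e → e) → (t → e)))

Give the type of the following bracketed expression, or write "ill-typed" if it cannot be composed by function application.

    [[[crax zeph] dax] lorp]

ill-typed

[crax zeph]: ((e → e) → (((t → t) → e) → t)) applied to (e → e) yields (((t → t) → e) → t).
[[crax zeph] dax]: (((t → t) → e) → t) and ((t → t) → (e → (t → (t → e)))) cannot combine by function application — type clash.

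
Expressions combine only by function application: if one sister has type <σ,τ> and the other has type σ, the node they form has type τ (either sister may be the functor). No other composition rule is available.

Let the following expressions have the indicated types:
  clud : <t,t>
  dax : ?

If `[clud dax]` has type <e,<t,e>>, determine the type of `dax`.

<<t,t>,<e,<t,e>>>

At [clud dax] (required: <e,<t,e>>): clud is <t,t>, which is not a function with range <e,<t,e>>; hence dax is the functor — type <<t,t>,<e,<t,e>>>.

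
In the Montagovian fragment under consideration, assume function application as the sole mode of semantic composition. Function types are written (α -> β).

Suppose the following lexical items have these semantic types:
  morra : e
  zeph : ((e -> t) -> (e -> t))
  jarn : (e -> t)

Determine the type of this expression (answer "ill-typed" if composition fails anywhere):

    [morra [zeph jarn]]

t

[zeph jarn]: zeph is ((e -> t) -> (e -> t)), jarn is (e -> t); result (e -> t).
[morra [zeph jarn]]: [zeph jarn] is (e -> t), morra is e; result t.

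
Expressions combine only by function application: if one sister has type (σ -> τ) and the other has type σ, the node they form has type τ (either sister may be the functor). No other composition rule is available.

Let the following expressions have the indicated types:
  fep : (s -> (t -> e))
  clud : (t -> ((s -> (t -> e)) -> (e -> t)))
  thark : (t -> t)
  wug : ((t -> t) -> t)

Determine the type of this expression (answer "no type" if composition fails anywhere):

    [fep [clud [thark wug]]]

[thark wug]: wug is ((t -> t) -> t), thark is (t -> t); result t.
[clud [thark wug]]: clud is (t -> ((s -> (t -> e)) -> (e -> t))), [thark wug] is t; result ((s -> (t -> e)) -> (e -> t)).
[fep [clud [thark wug]]]: [clud [thark wug]] is ((s -> (t -> e)) -> (e -> t)), fep is (s -> (t -> e)); result (e -> t).

(e -> t)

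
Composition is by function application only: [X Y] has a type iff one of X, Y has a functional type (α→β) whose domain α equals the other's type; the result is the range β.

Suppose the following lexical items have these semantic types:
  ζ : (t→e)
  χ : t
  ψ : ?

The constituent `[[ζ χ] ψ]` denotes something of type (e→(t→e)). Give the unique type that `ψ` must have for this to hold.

(e→(e→(t→e)))

[[ζ χ] ψ] is required to be (e→(t→e)). [ζ χ] : e cannot yield (e→(t→e)) as functor, so ψ : (e→(e→(t→e))).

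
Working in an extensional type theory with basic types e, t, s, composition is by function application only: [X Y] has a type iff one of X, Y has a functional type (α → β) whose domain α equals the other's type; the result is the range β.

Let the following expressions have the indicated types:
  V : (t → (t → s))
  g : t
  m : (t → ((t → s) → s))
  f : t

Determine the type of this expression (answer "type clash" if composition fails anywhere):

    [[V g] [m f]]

[V g]: V is (t → (t → s)), g is t; result (t → s).
[m f]: m is (t → ((t → s) → s)), f is t; result ((t → s) → s).
[[V g] [m f]]: [m f] is ((t → s) → s), [V g] is (t → s); result s.

s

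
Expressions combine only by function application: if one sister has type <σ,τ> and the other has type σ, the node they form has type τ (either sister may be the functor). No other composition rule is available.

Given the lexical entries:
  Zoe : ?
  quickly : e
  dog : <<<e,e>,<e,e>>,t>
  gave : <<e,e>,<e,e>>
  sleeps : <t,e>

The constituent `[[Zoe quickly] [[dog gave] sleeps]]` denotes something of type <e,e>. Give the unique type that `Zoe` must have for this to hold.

<e,<e,<e,e>>>

[[Zoe quickly] [[dog gave] sleeps]] is required to be <e,e>. [[dog gave] sleeps] : e cannot yield <e,e> as functor, so [Zoe quickly] : <e,<e,e>>.
[Zoe quickly] is required to be <e,<e,e>>. quickly : e cannot yield <e,<e,e>> as functor, so Zoe : <e,<e,<e,e>>>.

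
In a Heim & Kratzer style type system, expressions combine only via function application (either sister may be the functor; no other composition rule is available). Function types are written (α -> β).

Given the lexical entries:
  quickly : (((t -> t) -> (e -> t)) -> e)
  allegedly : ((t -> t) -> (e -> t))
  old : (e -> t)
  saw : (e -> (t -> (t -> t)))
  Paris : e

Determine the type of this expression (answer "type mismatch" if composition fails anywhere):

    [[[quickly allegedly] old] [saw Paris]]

(t -> t)

[quickly allegedly] — quickly of type (((t -> t) -> (e -> t)) -> e) combines with allegedly of type ((t -> t) -> (e -> t)): type e.
[[quickly allegedly] old] — old of type (e -> t) combines with [quickly allegedly] of type e: type t.
[saw Paris] — saw of type (e -> (t -> (t -> t))) combines with Paris of type e: type (t -> (t -> t)).
[[[quickly allegedly] old] [saw Paris]] — [saw Paris] of type (t -> (t -> t)) combines with [[quickly allegedly] old] of type t: type (t -> t).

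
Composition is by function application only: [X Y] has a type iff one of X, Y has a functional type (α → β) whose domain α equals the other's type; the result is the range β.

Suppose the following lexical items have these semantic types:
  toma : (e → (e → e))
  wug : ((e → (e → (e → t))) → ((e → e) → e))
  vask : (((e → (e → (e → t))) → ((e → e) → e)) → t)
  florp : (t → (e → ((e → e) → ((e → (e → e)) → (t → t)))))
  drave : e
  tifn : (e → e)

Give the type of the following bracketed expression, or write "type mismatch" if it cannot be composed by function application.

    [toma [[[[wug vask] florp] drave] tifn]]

(t → t)

[wug vask]: (((e → (e → (e → t))) → ((e → e) → e)) → t) applied to ((e → (e → (e → t))) → ((e → e) → e)) yields t.
[[wug vask] florp]: (t → (e → ((e → e) → ((e → (e → e)) → (t → t))))) applied to t yields (e → ((e → e) → ((e → (e → e)) → (t → t)))).
[[[wug vask] florp] drave]: (e → ((e → e) → ((e → (e → e)) → (t → t)))) applied to e yields ((e → e) → ((e → (e → e)) → (t → t))).
[[[[wug vask] florp] drave] tifn]: ((e → e) → ((e → (e → e)) → (t → t))) applied to (e → e) yields ((e → (e → e)) → (t → t)).
[toma [[[[wug vask] florp] drave] tifn]]: ((e → (e → e)) → (t → t)) applied to (e → (e → e)) yields (t → t).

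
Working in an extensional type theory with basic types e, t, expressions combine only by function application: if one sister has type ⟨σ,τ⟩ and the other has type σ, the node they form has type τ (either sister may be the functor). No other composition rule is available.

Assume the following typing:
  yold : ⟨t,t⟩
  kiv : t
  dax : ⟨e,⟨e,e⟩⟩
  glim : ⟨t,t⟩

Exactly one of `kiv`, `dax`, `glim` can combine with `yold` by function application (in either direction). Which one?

kiv — combines: yold : ⟨t,t⟩ takes kiv : t as argument, giving t.
dax : ⟨e,⟨e,e⟩⟩ — neither side's domain matches the other.
glim : ⟨t,t⟩ — neither side's domain matches the other.

kiv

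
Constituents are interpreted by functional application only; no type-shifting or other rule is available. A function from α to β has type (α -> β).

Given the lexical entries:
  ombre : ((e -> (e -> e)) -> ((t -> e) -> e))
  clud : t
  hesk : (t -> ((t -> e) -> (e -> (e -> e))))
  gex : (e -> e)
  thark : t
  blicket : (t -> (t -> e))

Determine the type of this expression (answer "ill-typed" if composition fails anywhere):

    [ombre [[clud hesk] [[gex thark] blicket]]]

[clud hesk]: functor hesk : (t -> ((t -> e) -> (e -> (e -> e)))), argument clud : t; result ((t -> e) -> (e -> (e -> e))).
[gex thark]: (e -> e) and t cannot combine by function application — type clash.

ill-typed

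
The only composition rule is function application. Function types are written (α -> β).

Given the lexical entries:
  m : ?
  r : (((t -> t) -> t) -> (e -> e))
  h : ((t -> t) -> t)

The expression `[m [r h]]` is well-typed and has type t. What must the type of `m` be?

At [m [r h]] (required: t): [r h] is (e -> e), which is not a function with range t; hence m is the functor — type ((e -> e) -> t).

((e -> e) -> t)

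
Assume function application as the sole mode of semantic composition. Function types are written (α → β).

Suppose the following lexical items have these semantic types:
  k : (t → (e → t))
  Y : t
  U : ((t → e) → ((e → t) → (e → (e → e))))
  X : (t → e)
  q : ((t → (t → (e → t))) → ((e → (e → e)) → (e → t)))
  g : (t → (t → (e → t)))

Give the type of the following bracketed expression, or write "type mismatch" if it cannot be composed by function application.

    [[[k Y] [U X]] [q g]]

[k Y]: (t → (e → t)) applied to t yields (e → t).
[U X]: ((t → e) → ((e → t) → (e → (e → e)))) applied to (t → e) yields ((e → t) → (e → (e → e))).
[[k Y] [U X]]: ((e → t) → (e → (e → e))) applied to (e → t) yields (e → (e → e)).
[q g]: ((t → (t → (e → t))) → ((e → (e → e)) → (e → t))) applied to (t → (t → (e → t))) yields ((e → (e → e)) → (e → t)).
[[[k Y] [U X]] [q g]]: ((e → (e → e)) → (e → t)) applied to (e → (e → e)) yields (e → t).

(e → t)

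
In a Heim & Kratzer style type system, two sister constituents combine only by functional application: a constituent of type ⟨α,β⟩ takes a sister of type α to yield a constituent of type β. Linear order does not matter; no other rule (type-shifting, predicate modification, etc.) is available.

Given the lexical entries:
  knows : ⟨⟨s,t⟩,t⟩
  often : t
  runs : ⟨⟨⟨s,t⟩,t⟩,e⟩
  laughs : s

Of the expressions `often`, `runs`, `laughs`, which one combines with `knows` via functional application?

often : t — does not combine with knows.
runs — combines: runs : ⟨⟨⟨s,t⟩,t⟩,e⟩ takes knows : ⟨⟨s,t⟩,t⟩ as argument, giving e.
laughs : s — does not combine with knows.

runs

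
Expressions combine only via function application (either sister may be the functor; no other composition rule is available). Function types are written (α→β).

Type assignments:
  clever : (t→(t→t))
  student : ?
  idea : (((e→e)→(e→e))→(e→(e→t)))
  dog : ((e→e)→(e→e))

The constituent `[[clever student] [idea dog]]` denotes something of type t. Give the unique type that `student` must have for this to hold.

((t→(t→t))→((e→(e→t))→t))

At [[clever student] [idea dog]] (required: t): [idea dog] is (e→(e→t)), which is not a function with range t; hence [clever student] is the functor — type ((e→(e→t))→t).
At [clever student] (required: ((e→(e→t))→t)): clever is (t→(t→t)), which is not a function with range ((e→(e→t))→t); hence student is the functor — type ((t→(t→t))→((e→(e→t))→t)).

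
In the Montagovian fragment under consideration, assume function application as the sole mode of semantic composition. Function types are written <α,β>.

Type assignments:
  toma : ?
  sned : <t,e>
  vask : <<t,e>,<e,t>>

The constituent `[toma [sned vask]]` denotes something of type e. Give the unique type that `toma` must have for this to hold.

<<e,t>,e>

At [toma [sned vask]] (required: e): [sned vask] is <e,t>, which is not a function with range e; hence toma is the functor — type <<e,t>,e>.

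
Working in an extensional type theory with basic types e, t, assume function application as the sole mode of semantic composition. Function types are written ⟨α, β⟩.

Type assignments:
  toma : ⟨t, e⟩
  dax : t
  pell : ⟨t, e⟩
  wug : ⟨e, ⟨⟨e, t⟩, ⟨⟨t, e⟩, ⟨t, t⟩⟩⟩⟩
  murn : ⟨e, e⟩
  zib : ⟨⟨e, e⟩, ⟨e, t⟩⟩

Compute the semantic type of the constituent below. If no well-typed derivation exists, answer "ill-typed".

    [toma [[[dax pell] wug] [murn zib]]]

⟨t, t⟩

At [dax pell], pell : ⟨t, e⟩ takes dax : t, giving e.
At [[dax pell] wug], wug : ⟨e, ⟨⟨e, t⟩, ⟨⟨t, e⟩, ⟨t, t⟩⟩⟩⟩ takes [dax pell] : e, giving ⟨⟨e, t⟩, ⟨⟨t, e⟩, ⟨t, t⟩⟩⟩.
At [murn zib], zib : ⟨⟨e, e⟩, ⟨e, t⟩⟩ takes murn : ⟨e, e⟩, giving ⟨e, t⟩.
At [[[dax pell] wug] [murn zib]], [[dax pell] wug] : ⟨⟨e, t⟩, ⟨⟨t, e⟩, ⟨t, t⟩⟩⟩ takes [murn zib] : ⟨e, t⟩, giving ⟨⟨t, e⟩, ⟨t, t⟩⟩.
At [toma [[[dax pell] wug] [murn zib]]], [[[dax pell] wug] [murn zib]] : ⟨⟨t, e⟩, ⟨t, t⟩⟩ takes toma : ⟨t, e⟩, giving ⟨t, t⟩.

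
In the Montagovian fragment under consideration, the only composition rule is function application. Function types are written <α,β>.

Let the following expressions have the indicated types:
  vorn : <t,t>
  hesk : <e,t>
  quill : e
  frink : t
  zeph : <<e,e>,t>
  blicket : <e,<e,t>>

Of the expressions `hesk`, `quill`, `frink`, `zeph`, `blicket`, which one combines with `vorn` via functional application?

frink

hesk : <e,t> — neither side's domain matches the other.
quill : e — neither side's domain matches the other.
frink — combines: vorn : <t,t> takes frink : t as argument, giving t.
zeph : <<e,e>,t> — neither side's domain matches the other.
blicket : <e,<e,t>> — neither side's domain matches the other.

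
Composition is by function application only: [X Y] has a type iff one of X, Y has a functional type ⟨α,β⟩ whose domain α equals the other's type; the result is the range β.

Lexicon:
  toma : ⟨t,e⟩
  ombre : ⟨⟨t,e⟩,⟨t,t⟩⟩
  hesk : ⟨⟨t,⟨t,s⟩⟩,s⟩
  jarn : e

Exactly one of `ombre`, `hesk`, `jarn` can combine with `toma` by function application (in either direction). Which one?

ombre

ombre — combines: ombre : ⟨⟨t,e⟩,⟨t,t⟩⟩ takes toma : ⟨t,e⟩ as argument, giving ⟨t,t⟩.
hesk : ⟨⟨t,⟨t,s⟩⟩,s⟩ — toma needs t; hesk needs ⟨t,⟨t,s⟩⟩; neither fits.
jarn : e — toma needs t; jarn needs nothing (atomic); neither fits.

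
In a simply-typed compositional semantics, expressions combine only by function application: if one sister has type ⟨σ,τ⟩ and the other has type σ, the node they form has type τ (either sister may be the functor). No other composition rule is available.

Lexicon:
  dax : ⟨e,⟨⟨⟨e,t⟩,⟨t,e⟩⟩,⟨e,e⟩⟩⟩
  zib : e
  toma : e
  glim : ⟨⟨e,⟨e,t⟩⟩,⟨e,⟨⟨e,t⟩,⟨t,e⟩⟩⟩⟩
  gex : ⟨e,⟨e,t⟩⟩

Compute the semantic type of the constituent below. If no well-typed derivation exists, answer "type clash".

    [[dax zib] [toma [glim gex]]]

[dax zib]: ⟨e,⟨⟨⟨e,t⟩,⟨t,e⟩⟩,⟨e,e⟩⟩⟩ applied to e yields ⟨⟨⟨e,t⟩,⟨t,e⟩⟩,⟨e,e⟩⟩.
[glim gex]: ⟨⟨e,⟨e,t⟩⟩,⟨e,⟨⟨e,t⟩,⟨t,e⟩⟩⟩⟩ applied to ⟨e,⟨e,t⟩⟩ yields ⟨e,⟨⟨e,t⟩,⟨t,e⟩⟩⟩.
[toma [glim gex]]: ⟨e,⟨⟨e,t⟩,⟨t,e⟩⟩⟩ applied to e yields ⟨⟨e,t⟩,⟨t,e⟩⟩.
[[dax zib] [toma [glim gex]]]: ⟨⟨⟨e,t⟩,⟨t,e⟩⟩,⟨e,e⟩⟩ applied to ⟨⟨e,t⟩,⟨t,e⟩⟩ yields ⟨e,e⟩.

⟨e,e⟩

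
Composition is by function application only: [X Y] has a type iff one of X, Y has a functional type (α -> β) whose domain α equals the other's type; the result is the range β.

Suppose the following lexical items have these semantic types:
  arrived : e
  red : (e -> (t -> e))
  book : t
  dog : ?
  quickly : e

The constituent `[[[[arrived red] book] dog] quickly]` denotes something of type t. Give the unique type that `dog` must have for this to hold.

[[[[arrived red] book] dog] quickly] is required to be t. quickly : e cannot yield t as functor, so [[[arrived red] book] dog] : (e -> t).
[[[arrived red] book] dog] is required to be (e -> t). [[arrived red] book] : e cannot yield (e -> t) as functor, so dog : (e -> (e -> t)).

(e -> (e -> t))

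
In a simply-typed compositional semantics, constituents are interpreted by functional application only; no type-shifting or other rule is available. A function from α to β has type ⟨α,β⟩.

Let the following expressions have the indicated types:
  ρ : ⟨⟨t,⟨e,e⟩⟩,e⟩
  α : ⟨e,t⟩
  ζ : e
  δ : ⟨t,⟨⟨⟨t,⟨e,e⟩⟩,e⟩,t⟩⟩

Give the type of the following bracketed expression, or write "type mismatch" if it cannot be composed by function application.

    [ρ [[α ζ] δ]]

t

[α ζ]: α is ⟨e,t⟩, ζ is e; result t.
[[α ζ] δ]: δ is ⟨t,⟨⟨⟨t,⟨e,e⟩⟩,e⟩,t⟩⟩, [α ζ] is t; result ⟨⟨⟨t,⟨e,e⟩⟩,e⟩,t⟩.
[ρ [[α ζ] δ]]: [[α ζ] δ] is ⟨⟨⟨t,⟨e,e⟩⟩,e⟩,t⟩, ρ is ⟨⟨t,⟨e,e⟩⟩,e⟩; result t.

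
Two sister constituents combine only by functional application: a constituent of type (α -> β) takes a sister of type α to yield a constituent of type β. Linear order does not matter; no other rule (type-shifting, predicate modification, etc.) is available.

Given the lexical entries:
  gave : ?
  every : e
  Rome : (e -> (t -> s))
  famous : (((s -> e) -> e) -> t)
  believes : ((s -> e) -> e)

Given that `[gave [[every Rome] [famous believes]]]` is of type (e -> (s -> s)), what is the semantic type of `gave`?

[gave [[every Rome] [famous believes]]] must have type (e -> (s -> s)). The sister [[every Rome] [famous believes]] has type s; that is not a function onto (e -> (s -> s)), so gave must be the functor, of type (s -> (e -> (s -> s))).

(s -> (e -> (s -> s)))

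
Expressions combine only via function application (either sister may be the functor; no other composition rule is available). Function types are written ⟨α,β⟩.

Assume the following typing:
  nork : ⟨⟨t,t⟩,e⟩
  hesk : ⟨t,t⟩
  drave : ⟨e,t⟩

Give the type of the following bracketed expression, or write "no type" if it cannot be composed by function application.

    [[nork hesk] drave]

[nork hesk] — nork of type ⟨⟨t,t⟩,e⟩ combines with hesk of type ⟨t,t⟩: type e.
[[nork hesk] drave] — drave of type ⟨e,t⟩ combines with [nork hesk] of type e: type t.

t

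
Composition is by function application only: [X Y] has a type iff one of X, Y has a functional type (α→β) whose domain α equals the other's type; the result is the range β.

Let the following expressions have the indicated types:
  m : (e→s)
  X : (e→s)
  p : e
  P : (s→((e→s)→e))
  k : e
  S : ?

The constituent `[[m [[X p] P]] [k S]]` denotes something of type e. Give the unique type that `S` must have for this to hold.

At [[m [[X p] P]] [k S]] (required: e): [m [[X p] P]] is e, which is not a function with range e; hence [k S] is the functor — type (e→e).
At [k S] (required: (e→e)): k is e, which is not a function with range (e→e); hence S is the functor — type (e→(e→e)).

(e→(e→e))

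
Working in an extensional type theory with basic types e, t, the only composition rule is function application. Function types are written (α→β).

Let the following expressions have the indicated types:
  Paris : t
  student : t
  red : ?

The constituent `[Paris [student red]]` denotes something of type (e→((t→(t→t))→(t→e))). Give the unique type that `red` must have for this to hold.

(t→(t→(e→((t→(t→t))→(t→e)))))

[Paris [student red]] must have type (e→((t→(t→t))→(t→e))). The sister Paris has type t; that is not a function onto (e→((t→(t→t))→(t→e))), so [student red] must be the functor, of type (t→(e→((t→(t→t))→(t→e)))).
[student red] must have type (t→(e→((t→(t→t))→(t→e)))). The sister student has type t; that is not a function onto (t→(e→((t→(t→t))→(t→e)))), so red must be the functor, of type (t→(t→(e→((t→(t→t))→(t→e))))).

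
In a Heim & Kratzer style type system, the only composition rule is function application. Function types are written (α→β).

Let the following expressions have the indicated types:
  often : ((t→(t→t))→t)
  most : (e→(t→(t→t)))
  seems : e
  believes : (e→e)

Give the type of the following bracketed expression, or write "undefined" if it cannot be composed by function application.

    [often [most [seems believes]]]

t

[seems believes]: (e→e) applied to e yields e.
[most [seems believes]]: (e→(t→(t→t))) applied to e yields (t→(t→t)).
[often [most [seems believes]]]: ((t→(t→t))→t) applied to (t→(t→t)) yields t.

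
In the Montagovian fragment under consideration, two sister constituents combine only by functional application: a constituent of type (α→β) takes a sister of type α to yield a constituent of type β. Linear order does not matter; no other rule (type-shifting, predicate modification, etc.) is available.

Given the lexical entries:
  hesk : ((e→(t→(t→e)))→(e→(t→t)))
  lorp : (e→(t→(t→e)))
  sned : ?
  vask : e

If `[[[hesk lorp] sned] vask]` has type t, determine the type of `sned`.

[[[hesk lorp] sned] vask] must have type t. The sister vask has type e; that is not a function onto t, so [[hesk lorp] sned] must be the functor, of type (e→t).
[[hesk lorp] sned] must have type (e→t). The sister [hesk lorp] has type (e→(t→t)); that is not a function onto (e→t), so sned must be the functor, of type ((e→(t→t))→(e→t)).

((e→(t→t))→(e→t))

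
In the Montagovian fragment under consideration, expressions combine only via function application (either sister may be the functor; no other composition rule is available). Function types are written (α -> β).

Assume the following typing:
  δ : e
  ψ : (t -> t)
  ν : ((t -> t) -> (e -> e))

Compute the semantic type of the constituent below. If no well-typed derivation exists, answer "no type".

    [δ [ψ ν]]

[ψ ν]: ν is ((t -> t) -> (e -> e)), ψ is (t -> t); result (e -> e).
[δ [ψ ν]]: [ψ ν] is (e -> e), δ is e; result e.

e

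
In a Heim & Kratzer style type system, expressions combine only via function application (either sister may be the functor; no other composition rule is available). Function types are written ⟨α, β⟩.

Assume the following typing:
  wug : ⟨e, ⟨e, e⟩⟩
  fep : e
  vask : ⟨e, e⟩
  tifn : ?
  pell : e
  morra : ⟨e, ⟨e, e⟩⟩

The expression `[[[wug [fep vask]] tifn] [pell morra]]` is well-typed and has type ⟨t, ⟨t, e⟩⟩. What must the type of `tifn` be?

⟨⟨e, e⟩, ⟨⟨e, e⟩, ⟨t, ⟨t, e⟩⟩⟩⟩

For [[[wug [fep vask]] tifn] [pell morra]] to have type ⟨t, ⟨t, e⟩⟩ with [pell morra] of type ⟨e, e⟩, [[wug [fep vask]] tifn] must be the function: [[wug [fep vask]] tifn] : ⟨⟨e, e⟩, ⟨t, ⟨t, e⟩⟩⟩.
For [[wug [fep vask]] tifn] to have type ⟨⟨e, e⟩, ⟨t, ⟨t, e⟩⟩⟩ with [wug [fep vask]] of type ⟨e, e⟩, tifn must be the function: tifn : ⟨⟨e, e⟩, ⟨⟨e, e⟩, ⟨t, ⟨t, e⟩⟩⟩⟩.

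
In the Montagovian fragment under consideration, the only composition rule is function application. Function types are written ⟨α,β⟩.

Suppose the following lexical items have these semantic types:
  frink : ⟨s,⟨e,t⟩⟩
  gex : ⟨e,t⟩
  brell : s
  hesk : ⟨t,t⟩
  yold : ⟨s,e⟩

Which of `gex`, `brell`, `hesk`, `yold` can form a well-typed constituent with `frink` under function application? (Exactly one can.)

brell

gex : ⟨e,t⟩ — does not combine with frink.
brell — combines: frink : ⟨s,⟨e,t⟩⟩ takes brell : s as argument, giving ⟨e,t⟩.
hesk : ⟨t,t⟩ — does not combine with frink.
yold : ⟨s,e⟩ — does not combine with frink.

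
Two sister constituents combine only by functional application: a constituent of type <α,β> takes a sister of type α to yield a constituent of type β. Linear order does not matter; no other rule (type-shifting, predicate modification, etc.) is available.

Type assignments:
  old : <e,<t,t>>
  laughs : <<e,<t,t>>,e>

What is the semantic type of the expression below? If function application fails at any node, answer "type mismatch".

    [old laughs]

e

[old laughs]: <<e,<t,t>>,e> applied to <e,<t,t>> yields e.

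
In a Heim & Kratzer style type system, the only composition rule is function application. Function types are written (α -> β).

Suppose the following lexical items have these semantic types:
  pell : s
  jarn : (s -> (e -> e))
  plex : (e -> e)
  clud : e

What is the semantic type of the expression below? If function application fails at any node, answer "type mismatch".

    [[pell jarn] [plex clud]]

[pell jarn]: (s -> (e -> e)) applied to s yields (e -> e).
[plex clud]: (e -> e) applied to e yields e.
[[pell jarn] [plex clud]]: (e -> e) applied to e yields e.

e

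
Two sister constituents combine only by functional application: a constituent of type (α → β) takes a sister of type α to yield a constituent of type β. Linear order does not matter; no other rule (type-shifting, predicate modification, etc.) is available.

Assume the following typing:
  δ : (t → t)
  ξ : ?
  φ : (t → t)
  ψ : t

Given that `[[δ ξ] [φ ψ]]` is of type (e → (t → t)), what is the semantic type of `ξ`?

((t → t) → (t → (e → (t → t))))

At [[δ ξ] [φ ψ]] (required: (e → (t → t))): [φ ψ] is t, which is not a function with range (e → (t → t)); hence [δ ξ] is the functor — type (t → (e → (t → t))).
At [δ ξ] (required: (t → (e → (t → t)))): δ is (t → t), which is not a function with range (t → (e → (t → t))); hence ξ is the functor — type ((t → t) → (t → (e → (t → t)))).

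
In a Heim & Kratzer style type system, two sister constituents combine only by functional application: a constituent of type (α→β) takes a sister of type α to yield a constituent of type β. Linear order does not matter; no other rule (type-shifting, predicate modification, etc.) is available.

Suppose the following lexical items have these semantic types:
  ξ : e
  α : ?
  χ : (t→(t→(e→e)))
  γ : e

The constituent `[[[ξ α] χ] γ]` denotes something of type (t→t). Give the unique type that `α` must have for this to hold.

(e→((t→(t→(e→e)))→(e→(t→t))))

For [[[ξ α] χ] γ] to have type (t→t) with γ of type e, [[ξ α] χ] must be the function: [[ξ α] χ] : (e→(t→t)).
For [[ξ α] χ] to have type (e→(t→t)) with χ of type (t→(t→(e→e))), [ξ α] must be the function: [ξ α] : ((t→(t→(e→e)))→(e→(t→t))).
For [ξ α] to have type ((t→(t→(e→e)))→(e→(t→t))) with ξ of type e, α must be the function: α : (e→((t→(t→(e→e)))→(e→(t→t)))).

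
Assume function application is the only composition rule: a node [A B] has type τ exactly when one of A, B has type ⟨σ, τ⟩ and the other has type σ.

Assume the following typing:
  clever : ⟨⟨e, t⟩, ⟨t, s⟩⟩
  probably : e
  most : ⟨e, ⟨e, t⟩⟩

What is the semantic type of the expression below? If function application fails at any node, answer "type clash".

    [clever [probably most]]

⟨t, s⟩

[probably most]: most is ⟨e, ⟨e, t⟩⟩, probably is e; result ⟨e, t⟩.
[clever [probably most]]: clever is ⟨⟨e, t⟩, ⟨t, s⟩⟩, [probably most] is ⟨e, t⟩; result ⟨t, s⟩.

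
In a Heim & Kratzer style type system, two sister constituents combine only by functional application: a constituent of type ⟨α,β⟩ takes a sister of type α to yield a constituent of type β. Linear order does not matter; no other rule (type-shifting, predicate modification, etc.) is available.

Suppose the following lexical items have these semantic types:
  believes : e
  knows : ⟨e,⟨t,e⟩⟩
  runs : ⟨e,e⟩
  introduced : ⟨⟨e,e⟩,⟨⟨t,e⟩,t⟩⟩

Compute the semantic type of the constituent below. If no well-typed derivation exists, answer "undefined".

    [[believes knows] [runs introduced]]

[believes knows] — knows of type ⟨e,⟨t,e⟩⟩ combines with believes of type e: type ⟨t,e⟩.
[runs introduced] — introduced of type ⟨⟨e,e⟩,⟨⟨t,e⟩,t⟩⟩ combines with runs of type ⟨e,e⟩: type ⟨⟨t,e⟩,t⟩.
[[believes knows] [runs introduced]] — [runs introduced] of type ⟨⟨t,e⟩,t⟩ combines with [believes knows] of type ⟨t,e⟩: type t.

t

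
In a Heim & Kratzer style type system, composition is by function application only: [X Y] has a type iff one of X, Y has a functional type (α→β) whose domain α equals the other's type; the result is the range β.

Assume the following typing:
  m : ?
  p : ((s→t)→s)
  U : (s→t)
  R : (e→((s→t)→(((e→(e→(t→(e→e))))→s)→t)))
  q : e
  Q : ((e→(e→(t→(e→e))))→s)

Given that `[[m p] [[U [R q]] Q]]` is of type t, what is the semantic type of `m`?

For [[m p] [[U [R q]] Q]] to have type t with [[U [R q]] Q] of type t, [m p] must be the function: [m p] : (t→t).
For [m p] to have type (t→t) with p of type ((s→t)→s), m must be the function: m : (((s→t)→s)→(t→t)).

(((s→t)→s)→(t→t))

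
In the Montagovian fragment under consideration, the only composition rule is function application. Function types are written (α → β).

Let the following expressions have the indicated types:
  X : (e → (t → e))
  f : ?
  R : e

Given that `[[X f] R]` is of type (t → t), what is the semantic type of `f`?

[[X f] R] must have type (t → t). The sister R has type e; that is not a function onto (t → t), so [X f] must be the functor, of type (e → (t → t)).
[X f] must have type (e → (t → t)). The sister X has type (e → (t → e)); that is not a function onto (e → (t → t)), so f must be the functor, of type ((e → (t → e)) → (e → (t → t))).

((e → (t → e)) → (e → (t → t)))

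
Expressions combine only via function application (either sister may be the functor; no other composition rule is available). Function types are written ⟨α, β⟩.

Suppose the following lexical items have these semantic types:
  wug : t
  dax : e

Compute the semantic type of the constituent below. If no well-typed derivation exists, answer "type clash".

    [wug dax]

At [wug dax]: neither t nor e can take the other as argument; the node is ill-typed.

type clash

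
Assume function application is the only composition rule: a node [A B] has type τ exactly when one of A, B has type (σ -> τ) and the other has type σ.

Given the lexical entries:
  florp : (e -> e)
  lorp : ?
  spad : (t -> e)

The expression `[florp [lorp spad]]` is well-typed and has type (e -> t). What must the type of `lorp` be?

((t -> e) -> ((e -> e) -> (e -> t)))

[florp [lorp spad]] is required to be (e -> t). florp : (e -> e) cannot yield (e -> t) as functor, so [lorp spad] : ((e -> e) -> (e -> t)).
[lorp spad] is required to be ((e -> e) -> (e -> t)). spad : (t -> e) cannot yield ((e -> e) -> (e -> t)) as functor, so lorp : ((t -> e) -> ((e -> e) -> (e -> t))).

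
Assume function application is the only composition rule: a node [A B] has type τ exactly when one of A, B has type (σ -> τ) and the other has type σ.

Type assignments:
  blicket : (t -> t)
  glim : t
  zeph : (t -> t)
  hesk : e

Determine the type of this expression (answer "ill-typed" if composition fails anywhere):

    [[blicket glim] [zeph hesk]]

ill-typed

[blicket glim] — blicket of type (t -> t) combines with glim of type t: type t.
[zeph hesk]: (t -> t) and e cannot combine by function application — type clash.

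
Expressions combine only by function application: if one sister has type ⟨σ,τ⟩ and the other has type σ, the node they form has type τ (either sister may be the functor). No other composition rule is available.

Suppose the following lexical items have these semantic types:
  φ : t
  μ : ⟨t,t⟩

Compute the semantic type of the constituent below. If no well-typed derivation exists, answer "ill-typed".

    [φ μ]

t

[φ μ] — μ of type ⟨t,t⟩ combines with φ of type t: type t.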